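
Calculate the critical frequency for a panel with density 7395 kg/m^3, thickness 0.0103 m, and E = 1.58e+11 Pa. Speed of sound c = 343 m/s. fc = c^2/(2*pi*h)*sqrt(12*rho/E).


12*rho/E = 12*7395/1.58e+11 = 5.61646e-07
sqrt(12*rho/E) = sqrt(5.61646e-07) = 0.00074943
c^2/(2*pi*h) = 343^2/(2*pi*0.0103) = 1.8179e+06
fc = 1.8179e+06 * 0.00074943 = 1362.4 Hz


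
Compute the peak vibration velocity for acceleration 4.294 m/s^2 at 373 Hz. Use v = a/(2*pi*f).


omega = 2*pi*f = 2*pi*373 = 2343.63 rad/s
v = a / omega = 4.294 / 2343.63 = 0.0018322 m/s


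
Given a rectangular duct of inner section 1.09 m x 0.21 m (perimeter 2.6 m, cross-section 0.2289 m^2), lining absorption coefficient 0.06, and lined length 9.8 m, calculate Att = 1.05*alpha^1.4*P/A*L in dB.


alpha^1.4 = 0.06^1.4 = 0.0194721
Attenuation rate = 1.05 * alpha^1.4 * P / A
= 1.05 * 0.0194721 * 2.6 / 0.2289 = 0.232236 dB/m
Total Att = 0.232236 * 9.8 = 2.2759 dB


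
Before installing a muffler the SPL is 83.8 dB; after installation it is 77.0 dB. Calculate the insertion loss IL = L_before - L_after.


Insertion loss = SPL without muffler - SPL with muffler
IL = 83.8 - 77.0 = 6.8 dB


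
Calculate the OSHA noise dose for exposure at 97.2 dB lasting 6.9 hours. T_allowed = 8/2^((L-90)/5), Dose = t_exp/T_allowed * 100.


T_allowed = 8 / 2^((97.2 - 90)/5) = 2.94854 hr
Dose = 6.9 / 2.94854 * 100 = 234.01 %


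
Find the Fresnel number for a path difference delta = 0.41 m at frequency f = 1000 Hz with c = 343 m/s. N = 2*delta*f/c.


N = 2*delta*f/c = 2*delta/lambda, where lambda = c/f
lambda = 343 / 1000 = 0.343 m
N = 2 * 0.41 / 0.343 = 2.3907


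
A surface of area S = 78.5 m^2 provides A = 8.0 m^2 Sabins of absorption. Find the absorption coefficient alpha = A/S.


Absorption coefficient = absorbed power / incident power
alpha = A / S = 8.0 / 78.5 = 0.10191


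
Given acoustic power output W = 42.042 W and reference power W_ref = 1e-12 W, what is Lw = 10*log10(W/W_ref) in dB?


W / W_ref = 42.042 / 1e-12 = 4.2042e+13
Lw = 10 * log10(4.2042e+13) = 136.24 dB


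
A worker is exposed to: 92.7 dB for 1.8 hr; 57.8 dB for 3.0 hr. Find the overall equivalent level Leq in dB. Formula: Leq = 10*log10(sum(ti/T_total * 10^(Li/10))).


T_total = 1.8 + 3.0 = 4.8 hr
(1.8/4.8) * 10^(92.7/10) = 6.98283e+08
(3.0/4.8) * 10^(57.8/10) = 376600
Sum = 6.98283e+08 + 376600 = 6.9866e+08
Leq = 10*log10(6.9866e+08) = 88.443 dB


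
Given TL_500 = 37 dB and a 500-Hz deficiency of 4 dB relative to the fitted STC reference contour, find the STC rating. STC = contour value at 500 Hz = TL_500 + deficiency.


By ASTM E413, STC = value of the fitted reference contour at 500 Hz.
Contour value at 500 Hz = TL_500 + deficiency = 37 + 4 = 41
STC = 41


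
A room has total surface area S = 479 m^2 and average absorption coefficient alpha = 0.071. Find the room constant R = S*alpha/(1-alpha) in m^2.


R = 479 * 0.071 / (1 - 0.071) = 36.608 m^2


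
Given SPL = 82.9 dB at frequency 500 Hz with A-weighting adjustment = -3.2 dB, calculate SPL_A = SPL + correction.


A-weighting table: 500 Hz -> -3.2 dB correction
SPL_A = SPL + correction = 82.9 + (-3.2) = 79.7 dBA


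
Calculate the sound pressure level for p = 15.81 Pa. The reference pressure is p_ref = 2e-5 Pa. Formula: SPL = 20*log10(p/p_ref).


p / p_ref = 15.81 / 2e-5 = 790500
SPL = 20 * log10(790500) = 117.96 dB


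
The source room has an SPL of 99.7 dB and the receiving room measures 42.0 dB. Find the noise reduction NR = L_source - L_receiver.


NR = L_source - L_receiver (difference between source and receiving room levels)
NR = 99.7 - 42.0 = 57.7 dB


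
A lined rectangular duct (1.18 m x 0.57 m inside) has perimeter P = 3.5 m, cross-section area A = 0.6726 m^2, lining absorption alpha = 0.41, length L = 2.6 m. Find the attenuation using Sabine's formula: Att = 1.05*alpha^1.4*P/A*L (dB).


alpha^1.4 = 0.41^1.4 = 0.28701
Attenuation rate = 1.05 * alpha^1.4 * P / A
= 1.05 * 0.28701 * 3.5 / 0.6726 = 1.56819 dB/m
Total Att = 1.56819 * 2.6 = 4.0773 dB


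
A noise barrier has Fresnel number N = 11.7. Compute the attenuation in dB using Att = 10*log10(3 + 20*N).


3 + 20*N = 3 + 20*11.7 = 237
Att = 10*log10(237) = 23.747 dB


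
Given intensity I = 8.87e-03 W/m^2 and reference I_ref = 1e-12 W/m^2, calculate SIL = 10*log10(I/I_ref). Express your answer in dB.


I / I_ref = 8.87e-03 / 1e-12 = 8.87e+09
SIL = 10 * log10(8.87e+09) = 99.479 dB


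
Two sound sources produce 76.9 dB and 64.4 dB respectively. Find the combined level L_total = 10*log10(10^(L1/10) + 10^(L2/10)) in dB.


10^(76.9/10) = 4.89779e+07
10^(64.4/10) = 2.75423e+06
Sum = 4.89779e+07 + 2.75423e+06 = 5.17321e+07
L_total = 10*log10(5.17321e+07) = 77.138 dB


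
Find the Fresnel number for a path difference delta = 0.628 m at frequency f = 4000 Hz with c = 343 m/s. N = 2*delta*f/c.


N = 2*delta*f/c = 2*delta/lambda, where lambda = c/f
lambda = 343 / 4000 = 0.08575 m
N = 2 * 0.628 / 0.08575 = 14.647


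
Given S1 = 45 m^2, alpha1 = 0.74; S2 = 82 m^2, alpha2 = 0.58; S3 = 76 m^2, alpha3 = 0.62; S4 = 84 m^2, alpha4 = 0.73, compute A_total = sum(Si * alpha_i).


45 * 0.74 = 33.3
82 * 0.58 = 47.56
76 * 0.62 = 47.12
84 * 0.73 = 61.32
A_total = 33.3 + 47.56 + 47.12 + 61.32 = 189.3 m^2


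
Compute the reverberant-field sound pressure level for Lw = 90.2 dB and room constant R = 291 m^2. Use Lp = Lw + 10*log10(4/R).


4/R = 4/291 = 0.0137457
Lp = 90.2 + 10*log10(0.0137457) = 71.582 dB


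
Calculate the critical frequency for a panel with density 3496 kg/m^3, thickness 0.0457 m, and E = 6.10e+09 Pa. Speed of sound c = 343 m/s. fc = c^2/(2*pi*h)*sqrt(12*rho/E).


12*rho/E = 12*3496/6.10e+09 = 6.87738e-06
sqrt(12*rho/E) = sqrt(6.87738e-06) = 0.00262248
c^2/(2*pi*h) = 343^2/(2*pi*0.0457) = 409725
fc = 409725 * 0.00262248 = 1074.5 Hz


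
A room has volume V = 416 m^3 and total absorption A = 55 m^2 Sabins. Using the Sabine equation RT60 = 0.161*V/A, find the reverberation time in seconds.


RT60 = 0.161 * 416 / 55 = 1.2177 s


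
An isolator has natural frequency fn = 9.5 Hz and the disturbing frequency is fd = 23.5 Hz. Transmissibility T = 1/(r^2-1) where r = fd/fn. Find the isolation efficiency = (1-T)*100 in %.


r = 23.5 / 9.5 = 2.47368
r^2 - 1 = 2.47368^2 - 1 = 5.11909
T = 1/5.11909 = 0.195347
Efficiency = (1 - 0.195347)*100 = 80.465 %


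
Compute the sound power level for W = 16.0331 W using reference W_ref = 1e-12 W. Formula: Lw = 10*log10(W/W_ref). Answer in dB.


W / W_ref = 16.0331 / 1e-12 = 1.60331e+13
Lw = 10 * log10(1.60331e+13) = 132.05 dB


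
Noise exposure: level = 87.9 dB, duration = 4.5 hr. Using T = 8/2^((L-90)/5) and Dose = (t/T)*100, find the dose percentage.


T_allowed = 8 / 2^((87.9 - 90)/5) = 10.7034 hr
Dose = 4.5 / 10.7034 * 100 = 42.043 %


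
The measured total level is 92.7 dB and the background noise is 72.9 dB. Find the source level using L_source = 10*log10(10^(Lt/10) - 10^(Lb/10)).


10^(92.7/10) = 1.86209e+09
10^(72.9/10) = 1.94984e+07
Difference = 1.86209e+09 - 1.94984e+07 = 1.84259e+09
L_source = 10*log10(1.84259e+09) = 92.654 dB


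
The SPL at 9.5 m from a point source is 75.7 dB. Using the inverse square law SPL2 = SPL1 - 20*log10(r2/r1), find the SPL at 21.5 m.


r2/r1 = 21.5/9.5 = 2.26316
Correction = 20*log10(2.26316) = 7.09431 dB
SPL2 = 75.7 - 7.09431 = 68.606 dB


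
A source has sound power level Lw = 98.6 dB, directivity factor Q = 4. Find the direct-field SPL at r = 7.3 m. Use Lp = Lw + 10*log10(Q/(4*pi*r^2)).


4*pi*r^2 = 4*pi*7.3^2 = 669.662 m^2
Q / (4*pi*r^2) = 4 / 669.662 = 0.00597316
Lp = 98.6 + 10*log10(0.00597316) = 76.362 dB


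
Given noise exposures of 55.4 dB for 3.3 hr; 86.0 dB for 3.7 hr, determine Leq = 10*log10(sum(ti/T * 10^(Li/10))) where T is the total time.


T_total = 3.3 + 3.7 = 7.0 hr
(3.3/7.0) * 10^(55.4/10) = 163462
(3.7/7.0) * 10^(86.0/10) = 2.10428e+08
Sum = 163462 + 2.10428e+08 = 2.10591e+08
Leq = 10*log10(2.10591e+08) = 83.234 dB


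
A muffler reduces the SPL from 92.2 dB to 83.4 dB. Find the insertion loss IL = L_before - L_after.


Insertion loss = SPL without muffler - SPL with muffler
IL = 92.2 - 83.4 = 8.8 dB


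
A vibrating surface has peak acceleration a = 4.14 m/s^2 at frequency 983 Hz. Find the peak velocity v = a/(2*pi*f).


omega = 2*pi*f = 2*pi*983 = 6176.37 rad/s
v = a / omega = 4.14 / 6176.37 = 0.0006703 m/s


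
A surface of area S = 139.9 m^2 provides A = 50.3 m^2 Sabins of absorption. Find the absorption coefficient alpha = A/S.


Absorption coefficient = absorbed power / incident power
alpha = A / S = 50.3 / 139.9 = 0.35954


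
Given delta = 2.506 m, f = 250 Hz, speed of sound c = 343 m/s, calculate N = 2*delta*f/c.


N = 2*delta*f/c = 2*delta/lambda, where lambda = c/f
lambda = 343 / 250 = 1.372 m
N = 2 * 2.506 / 1.372 = 3.6531


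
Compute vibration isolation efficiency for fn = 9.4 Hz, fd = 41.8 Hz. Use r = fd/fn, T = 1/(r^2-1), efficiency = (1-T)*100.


r = 41.8 / 9.4 = 4.44681
r^2 - 1 = 4.44681^2 - 1 = 18.7741
T = 1/18.7741 = 0.0532649
Efficiency = (1 - 0.0532649)*100 = 94.674 %


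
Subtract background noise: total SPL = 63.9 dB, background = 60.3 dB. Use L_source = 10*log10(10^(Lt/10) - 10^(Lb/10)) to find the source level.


10^(63.9/10) = 2.45471e+06
10^(60.3/10) = 1.07152e+06
Difference = 2.45471e+06 - 1.07152e+06 = 1.38319e+06
L_source = 10*log10(1.38319e+06) = 61.409 dB


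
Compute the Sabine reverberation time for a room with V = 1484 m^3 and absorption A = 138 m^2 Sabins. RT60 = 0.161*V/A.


RT60 = 0.161 * 1484 / 138 = 1.7313 s


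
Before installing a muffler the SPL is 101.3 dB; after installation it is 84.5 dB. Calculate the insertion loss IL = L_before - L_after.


Insertion loss = SPL without muffler - SPL with muffler
IL = 101.3 - 84.5 = 16.8 dB


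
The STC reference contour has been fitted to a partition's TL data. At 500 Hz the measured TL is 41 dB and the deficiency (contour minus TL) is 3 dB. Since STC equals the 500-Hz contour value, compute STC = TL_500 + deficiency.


By ASTM E413, STC = value of the fitted reference contour at 500 Hz.
Contour value at 500 Hz = TL_500 + deficiency = 41 + 3 = 44
STC = 44


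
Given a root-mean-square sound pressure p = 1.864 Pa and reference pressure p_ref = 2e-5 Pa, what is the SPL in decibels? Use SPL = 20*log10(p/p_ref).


p / p_ref = 1.864 / 2e-5 = 93200
SPL = 20 * log10(93200) = 99.388 dB


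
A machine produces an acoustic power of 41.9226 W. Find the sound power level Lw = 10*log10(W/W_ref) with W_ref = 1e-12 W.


W / W_ref = 41.9226 / 1e-12 = 4.19226e+13
Lw = 10 * log10(4.19226e+13) = 136.22 dB


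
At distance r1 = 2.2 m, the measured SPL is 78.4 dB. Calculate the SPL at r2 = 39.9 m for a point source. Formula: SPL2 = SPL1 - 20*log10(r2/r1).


r2/r1 = 39.9/2.2 = 18.1364
Correction = 20*log10(18.1364) = 25.171 dB
SPL2 = 78.4 - 25.171 = 53.229 dB


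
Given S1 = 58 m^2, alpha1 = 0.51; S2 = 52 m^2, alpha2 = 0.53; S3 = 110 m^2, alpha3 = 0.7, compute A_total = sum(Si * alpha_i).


58 * 0.51 = 29.58
52 * 0.53 = 27.56
110 * 0.7 = 77
A_total = 29.58 + 27.56 + 77 = 134.14 m^2


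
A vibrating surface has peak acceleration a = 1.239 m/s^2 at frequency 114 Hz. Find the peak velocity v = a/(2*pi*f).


omega = 2*pi*f = 2*pi*114 = 716.283 rad/s
v = a / omega = 1.239 / 716.283 = 0.0017298 m/s


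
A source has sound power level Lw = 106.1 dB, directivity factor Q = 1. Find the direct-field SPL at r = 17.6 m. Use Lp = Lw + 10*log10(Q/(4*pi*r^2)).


4*pi*r^2 = 4*pi*17.6^2 = 3892.56 m^2
Q / (4*pi*r^2) = 1 / 3892.56 = 0.0002569
Lp = 106.1 + 10*log10(0.0002569) = 70.198 dB


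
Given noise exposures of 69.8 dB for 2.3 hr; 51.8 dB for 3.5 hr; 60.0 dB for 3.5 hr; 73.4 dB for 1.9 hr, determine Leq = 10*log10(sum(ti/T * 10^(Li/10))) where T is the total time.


T_total = 2.3 + 3.5 + 3.5 + 1.9 = 11.2 hr
(2.3/11.2) * 10^(69.8/10) = 1.96115e+06
(3.5/11.2) * 10^(51.8/10) = 47298.8
(3.5/11.2) * 10^(60.0/10) = 312500
(1.9/11.2) * 10^(73.4/10) = 3.71138e+06
Sum = 1.96115e+06 + 47298.8 + 312500 + 3.71138e+06 = 6.03233e+06
Leq = 10*log10(6.03233e+06) = 67.805 dB


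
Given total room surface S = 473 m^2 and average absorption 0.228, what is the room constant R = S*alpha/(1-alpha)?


R = 473 * 0.228 / (1 - 0.228) = 139.69 m^2


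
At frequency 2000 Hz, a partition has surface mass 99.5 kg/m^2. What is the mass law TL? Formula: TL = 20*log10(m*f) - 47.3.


m * f = 99.5 * 2000 = 199000
20*log10(199000) = 105.977 dB
TL = 105.977 - 47.3 = 58.677 dB


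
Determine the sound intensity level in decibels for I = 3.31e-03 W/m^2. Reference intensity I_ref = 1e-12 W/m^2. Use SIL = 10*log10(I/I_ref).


I / I_ref = 3.31e-03 / 1e-12 = 3.31e+09
SIL = 10 * log10(3.31e+09) = 95.198 dB


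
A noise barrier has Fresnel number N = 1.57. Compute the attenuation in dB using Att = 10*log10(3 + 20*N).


3 + 20*N = 3 + 20*1.57 = 34.4
Att = 10*log10(34.4) = 15.366 dB


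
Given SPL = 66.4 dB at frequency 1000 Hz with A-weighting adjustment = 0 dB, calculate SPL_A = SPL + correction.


A-weighting table: 1000 Hz -> 0 dB correction
SPL_A = SPL + correction = 66.4 + (0) = 66.4 dBA


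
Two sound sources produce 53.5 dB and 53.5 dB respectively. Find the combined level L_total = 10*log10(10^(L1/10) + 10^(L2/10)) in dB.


10^(53.5/10) = 223872
10^(53.5/10) = 223872
Sum = 223872 + 223872 = 447744
L_total = 10*log10(447744) = 56.51 dB


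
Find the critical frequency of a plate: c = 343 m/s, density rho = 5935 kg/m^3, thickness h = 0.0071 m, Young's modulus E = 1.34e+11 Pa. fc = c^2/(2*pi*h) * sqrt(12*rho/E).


12*rho/E = 12*5935/1.34e+11 = 5.31493e-07
sqrt(12*rho/E) = sqrt(5.31493e-07) = 0.000729036
c^2/(2*pi*h) = 343^2/(2*pi*0.0071) = 2.63724e+06
fc = 2.63724e+06 * 0.000729036 = 1922.6 Hz


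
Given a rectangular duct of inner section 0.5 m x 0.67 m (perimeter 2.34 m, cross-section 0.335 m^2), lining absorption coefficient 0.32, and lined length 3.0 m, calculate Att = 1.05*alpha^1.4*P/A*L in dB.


alpha^1.4 = 0.32^1.4 = 0.202866
Attenuation rate = 1.05 * alpha^1.4 * P / A
= 1.05 * 0.202866 * 2.34 / 0.335 = 1.48789 dB/m
Total Att = 1.48789 * 3.0 = 4.4637 dB


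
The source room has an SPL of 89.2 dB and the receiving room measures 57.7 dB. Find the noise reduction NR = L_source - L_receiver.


NR = L_source - L_receiver (difference between source and receiving room levels)
NR = 89.2 - 57.7 = 31.5 dB


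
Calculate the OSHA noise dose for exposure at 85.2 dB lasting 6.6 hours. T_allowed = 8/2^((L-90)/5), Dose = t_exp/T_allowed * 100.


T_allowed = 8 / 2^((85.2 - 90)/5) = 15.5625 hr
Dose = 6.6 / 15.5625 * 100 = 42.41 %


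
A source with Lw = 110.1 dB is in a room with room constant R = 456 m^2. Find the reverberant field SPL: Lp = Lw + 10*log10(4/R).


4/R = 4/456 = 0.00877193
Lp = 110.1 + 10*log10(0.00877193) = 89.531 dB


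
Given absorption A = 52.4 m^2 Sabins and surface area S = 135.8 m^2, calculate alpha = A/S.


Absorption coefficient = absorbed power / incident power
alpha = A / S = 52.4 / 135.8 = 0.38586


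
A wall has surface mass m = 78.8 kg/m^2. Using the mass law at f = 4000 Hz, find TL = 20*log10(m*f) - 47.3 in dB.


m * f = 78.8 * 4000 = 315200
20*log10(315200) = 109.972 dB
TL = 109.972 - 47.3 = 62.672 dB


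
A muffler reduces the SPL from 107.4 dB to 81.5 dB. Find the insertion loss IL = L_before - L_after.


Insertion loss = SPL without muffler - SPL with muffler
IL = 107.4 - 81.5 = 25.9 dB


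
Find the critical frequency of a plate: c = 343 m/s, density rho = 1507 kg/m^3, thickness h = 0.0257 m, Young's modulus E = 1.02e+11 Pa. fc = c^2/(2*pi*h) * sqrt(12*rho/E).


12*rho/E = 12*1507/1.02e+11 = 1.77294e-07
sqrt(12*rho/E) = sqrt(1.77294e-07) = 0.000421063
c^2/(2*pi*h) = 343^2/(2*pi*0.0257) = 728577
fc = 728577 * 0.000421063 = 306.78 Hz


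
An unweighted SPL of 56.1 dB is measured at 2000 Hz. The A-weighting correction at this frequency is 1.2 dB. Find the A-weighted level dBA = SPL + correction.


A-weighting table: 2000 Hz -> 1.2 dB correction
SPL_A = SPL + correction = 56.1 + (1.2) = 57.3 dBA


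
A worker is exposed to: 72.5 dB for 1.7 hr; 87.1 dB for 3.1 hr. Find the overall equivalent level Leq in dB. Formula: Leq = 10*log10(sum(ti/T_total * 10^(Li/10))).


T_total = 1.7 + 3.1 = 4.8 hr
(1.7/4.8) * 10^(72.5/10) = 6.29807e+06
(3.1/4.8) * 10^(87.1/10) = 3.31223e+08
Sum = 6.29807e+06 + 3.31223e+08 = 3.37521e+08
Leq = 10*log10(3.37521e+08) = 85.283 dB


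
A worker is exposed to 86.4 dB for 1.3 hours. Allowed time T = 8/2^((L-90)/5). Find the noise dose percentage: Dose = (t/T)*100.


T_allowed = 8 / 2^((86.4 - 90)/5) = 13.1775 hr
Dose = 1.3 / 13.1775 * 100 = 9.8653 %


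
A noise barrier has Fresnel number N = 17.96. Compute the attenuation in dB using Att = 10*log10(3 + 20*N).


3 + 20*N = 3 + 20*17.96 = 362.2
Att = 10*log10(362.2) = 25.589 dB


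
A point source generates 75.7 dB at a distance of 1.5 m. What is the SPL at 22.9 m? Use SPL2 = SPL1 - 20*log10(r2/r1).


r2/r1 = 22.9/1.5 = 15.2667
Correction = 20*log10(15.2667) = 23.6749 dB
SPL2 = 75.7 - 23.6749 = 52.025 dB


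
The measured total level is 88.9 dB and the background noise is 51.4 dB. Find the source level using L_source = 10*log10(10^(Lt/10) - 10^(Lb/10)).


10^(88.9/10) = 7.76247e+08
10^(51.4/10) = 138038
Difference = 7.76247e+08 - 138038 = 7.76109e+08
L_source = 10*log10(7.76109e+08) = 88.899 dB


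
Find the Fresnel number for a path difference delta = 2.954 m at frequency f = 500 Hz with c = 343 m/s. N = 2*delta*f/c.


N = 2*delta*f/c = 2*delta/lambda, where lambda = c/f
lambda = 343 / 500 = 0.686 m
N = 2 * 2.954 / 0.686 = 8.6122


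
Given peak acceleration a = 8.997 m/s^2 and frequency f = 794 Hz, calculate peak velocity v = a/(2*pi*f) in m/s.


omega = 2*pi*f = 2*pi*794 = 4988.85 rad/s
v = a / omega = 8.997 / 4988.85 = 0.0018034 m/s


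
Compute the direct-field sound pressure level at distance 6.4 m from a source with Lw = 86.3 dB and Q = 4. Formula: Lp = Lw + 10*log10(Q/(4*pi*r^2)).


4*pi*r^2 = 4*pi*6.4^2 = 514.719 m^2
Q / (4*pi*r^2) = 4 / 514.719 = 0.00777123
Lp = 86.3 + 10*log10(0.00777123) = 65.205 dB


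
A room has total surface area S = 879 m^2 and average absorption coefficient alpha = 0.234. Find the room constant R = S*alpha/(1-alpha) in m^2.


R = 879 * 0.234 / (1 - 0.234) = 268.52 m^2


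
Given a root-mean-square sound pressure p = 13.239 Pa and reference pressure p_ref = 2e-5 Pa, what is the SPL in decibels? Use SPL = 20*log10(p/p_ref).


p / p_ref = 13.239 / 2e-5 = 661950
SPL = 20 * log10(661950) = 116.42 dB


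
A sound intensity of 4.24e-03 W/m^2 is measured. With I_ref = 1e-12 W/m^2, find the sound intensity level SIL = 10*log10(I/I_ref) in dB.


I / I_ref = 4.24e-03 / 1e-12 = 4.24e+09
SIL = 10 * log10(4.24e+09) = 96.274 dB


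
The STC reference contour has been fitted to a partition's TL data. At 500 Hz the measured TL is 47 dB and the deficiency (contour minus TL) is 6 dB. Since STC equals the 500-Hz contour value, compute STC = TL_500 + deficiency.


By ASTM E413, STC = value of the fitted reference contour at 500 Hz.
Contour value at 500 Hz = TL_500 + deficiency = 47 + 6 = 53
STC = 53


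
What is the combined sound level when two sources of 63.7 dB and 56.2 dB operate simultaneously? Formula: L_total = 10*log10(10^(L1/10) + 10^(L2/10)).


10^(63.7/10) = 2.34423e+06
10^(56.2/10) = 416869
Sum = 2.34423e+06 + 416869 = 2.7611e+06
L_total = 10*log10(2.7611e+06) = 64.411 dB


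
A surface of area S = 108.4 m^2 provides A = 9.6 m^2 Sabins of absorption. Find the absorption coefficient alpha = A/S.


Absorption coefficient = absorbed power / incident power
alpha = A / S = 9.6 / 108.4 = 0.088561


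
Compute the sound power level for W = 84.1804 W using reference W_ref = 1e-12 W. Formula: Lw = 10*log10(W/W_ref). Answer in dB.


W / W_ref = 84.1804 / 1e-12 = 8.41804e+13
Lw = 10 * log10(8.41804e+13) = 139.25 dB


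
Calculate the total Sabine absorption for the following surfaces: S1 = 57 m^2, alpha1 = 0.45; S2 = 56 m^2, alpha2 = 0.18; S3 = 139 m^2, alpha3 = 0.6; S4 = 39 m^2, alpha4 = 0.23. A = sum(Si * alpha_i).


57 * 0.45 = 25.65
56 * 0.18 = 10.08
139 * 0.6 = 83.4
39 * 0.23 = 8.97
A_total = 25.65 + 10.08 + 83.4 + 8.97 = 128.1 m^2


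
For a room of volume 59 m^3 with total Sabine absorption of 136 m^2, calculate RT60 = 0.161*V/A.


RT60 = 0.161 * 59 / 136 = 0.069846 s


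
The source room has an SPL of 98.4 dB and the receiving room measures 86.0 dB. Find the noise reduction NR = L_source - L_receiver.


NR = L_source - L_receiver (difference between source and receiving room levels)
NR = 98.4 - 86.0 = 12.4 dB


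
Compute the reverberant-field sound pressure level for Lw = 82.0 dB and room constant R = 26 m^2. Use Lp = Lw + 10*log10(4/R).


4/R = 4/26 = 0.153846
Lp = 82.0 + 10*log10(0.153846) = 73.871 dB


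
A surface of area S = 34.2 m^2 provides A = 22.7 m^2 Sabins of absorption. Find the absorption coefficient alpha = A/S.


Absorption coefficient = absorbed power / incident power
alpha = A / S = 22.7 / 34.2 = 0.66374


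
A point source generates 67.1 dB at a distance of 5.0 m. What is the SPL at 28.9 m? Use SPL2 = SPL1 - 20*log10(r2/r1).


r2/r1 = 28.9/5.0 = 5.78
Correction = 20*log10(5.78) = 15.2386 dB
SPL2 = 67.1 - 15.2386 = 51.861 dB


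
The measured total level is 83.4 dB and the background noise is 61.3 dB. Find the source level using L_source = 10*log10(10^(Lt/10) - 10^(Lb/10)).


10^(83.4/10) = 2.18776e+08
10^(61.3/10) = 1.34896e+06
Difference = 2.18776e+08 - 1.34896e+06 = 2.17427e+08
L_source = 10*log10(2.17427e+08) = 83.373 dB


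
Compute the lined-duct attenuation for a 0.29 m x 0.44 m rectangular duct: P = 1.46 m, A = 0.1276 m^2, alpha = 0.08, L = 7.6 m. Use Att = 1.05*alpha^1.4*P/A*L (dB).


alpha^1.4 = 0.08^1.4 = 0.029129
Attenuation rate = 1.05 * alpha^1.4 * P / A
= 1.05 * 0.029129 * 1.46 / 0.1276 = 0.349959 dB/m
Total Att = 0.349959 * 7.6 = 2.6597 dB


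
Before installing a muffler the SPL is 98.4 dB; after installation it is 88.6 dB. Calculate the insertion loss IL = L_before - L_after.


Insertion loss = SPL without muffler - SPL with muffler
IL = 98.4 - 88.6 = 9.8 dB


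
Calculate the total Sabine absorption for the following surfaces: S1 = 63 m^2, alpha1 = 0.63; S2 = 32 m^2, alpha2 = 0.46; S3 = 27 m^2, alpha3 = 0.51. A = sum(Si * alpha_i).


63 * 0.63 = 39.69
32 * 0.46 = 14.72
27 * 0.51 = 13.77
A_total = 39.69 + 14.72 + 13.77 = 68.18 m^2


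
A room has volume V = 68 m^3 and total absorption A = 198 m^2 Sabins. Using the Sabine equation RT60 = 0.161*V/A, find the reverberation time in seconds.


RT60 = 0.161 * 68 / 198 = 0.055293 s


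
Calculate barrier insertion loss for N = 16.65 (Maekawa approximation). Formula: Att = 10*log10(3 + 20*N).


3 + 20*N = 3 + 20*16.65 = 336
Att = 10*log10(336) = 25.263 dB


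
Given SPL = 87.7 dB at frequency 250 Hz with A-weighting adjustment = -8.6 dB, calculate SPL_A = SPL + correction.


A-weighting table: 250 Hz -> -8.6 dB correction
SPL_A = SPL + correction = 87.7 + (-8.6) = 79.1 dBA


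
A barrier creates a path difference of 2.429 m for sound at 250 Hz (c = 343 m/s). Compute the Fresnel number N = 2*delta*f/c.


N = 2*delta*f/c = 2*delta/lambda, where lambda = c/f
lambda = 343 / 250 = 1.372 m
N = 2 * 2.429 / 1.372 = 3.5408


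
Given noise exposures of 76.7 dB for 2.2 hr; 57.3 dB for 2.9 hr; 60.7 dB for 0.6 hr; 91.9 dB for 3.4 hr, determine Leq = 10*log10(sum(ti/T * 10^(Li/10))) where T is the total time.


T_total = 2.2 + 2.9 + 0.6 + 3.4 = 9.1 hr
(2.2/9.1) * 10^(76.7/10) = 1.13079e+07
(2.9/9.1) * 10^(57.3/10) = 171142
(0.6/9.1) * 10^(60.7/10) = 77465.8
(3.4/9.1) * 10^(91.9/10) = 5.78679e+08
Sum = 1.13079e+07 + 171142 + 77465.8 + 5.78679e+08 = 5.90236e+08
Leq = 10*log10(5.90236e+08) = 87.71 dB


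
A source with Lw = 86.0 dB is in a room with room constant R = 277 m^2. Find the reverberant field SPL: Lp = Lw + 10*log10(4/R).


4/R = 4/277 = 0.0144404
Lp = 86.0 + 10*log10(0.0144404) = 67.596 dB


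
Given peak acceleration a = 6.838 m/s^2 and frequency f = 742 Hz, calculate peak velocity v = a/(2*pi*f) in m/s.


omega = 2*pi*f = 2*pi*742 = 4662.12 rad/s
v = a / omega = 6.838 / 4662.12 = 0.0014667 m/s


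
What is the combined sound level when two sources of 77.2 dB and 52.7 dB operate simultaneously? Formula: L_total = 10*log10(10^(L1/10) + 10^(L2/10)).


10^(77.2/10) = 5.24807e+07
10^(52.7/10) = 186209
Sum = 5.24807e+07 + 186209 = 5.26669e+07
L_total = 10*log10(5.26669e+07) = 77.215 dB


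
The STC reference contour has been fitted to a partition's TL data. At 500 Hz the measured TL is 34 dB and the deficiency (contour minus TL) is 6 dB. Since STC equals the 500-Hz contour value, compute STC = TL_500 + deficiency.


By ASTM E413, STC = value of the fitted reference contour at 500 Hz.
Contour value at 500 Hz = TL_500 + deficiency = 34 + 6 = 40
STC = 40


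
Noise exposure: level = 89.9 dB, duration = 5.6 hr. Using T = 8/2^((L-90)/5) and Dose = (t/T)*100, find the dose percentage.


T_allowed = 8 / 2^((89.9 - 90)/5) = 8.11168 hr
Dose = 5.6 / 8.11168 * 100 = 69.036 %


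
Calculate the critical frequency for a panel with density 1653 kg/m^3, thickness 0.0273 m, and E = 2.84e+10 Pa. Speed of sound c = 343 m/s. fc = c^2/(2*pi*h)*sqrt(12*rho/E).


12*rho/E = 12*1653/2.84e+10 = 6.98451e-07
sqrt(12*rho/E) = sqrt(6.98451e-07) = 0.000835734
c^2/(2*pi*h) = 343^2/(2*pi*0.0273) = 685876
fc = 685876 * 0.000835734 = 573.21 Hz


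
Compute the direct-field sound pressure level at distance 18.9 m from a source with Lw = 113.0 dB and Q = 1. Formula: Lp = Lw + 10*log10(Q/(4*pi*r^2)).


4*pi*r^2 = 4*pi*18.9^2 = 4488.83 m^2
Q / (4*pi*r^2) = 1 / 4488.83 = 0.000222775
Lp = 113.0 + 10*log10(0.000222775) = 76.479 dB


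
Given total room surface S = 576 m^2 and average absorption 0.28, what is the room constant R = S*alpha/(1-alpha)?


R = 576 * 0.28 / (1 - 0.28) = 224 m^2


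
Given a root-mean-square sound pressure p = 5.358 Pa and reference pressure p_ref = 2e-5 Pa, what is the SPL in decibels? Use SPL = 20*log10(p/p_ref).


p / p_ref = 5.358 / 2e-5 = 267900
SPL = 20 * log10(267900) = 108.56 dB


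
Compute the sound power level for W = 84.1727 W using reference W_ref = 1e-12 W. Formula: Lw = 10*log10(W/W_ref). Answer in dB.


W / W_ref = 84.1727 / 1e-12 = 8.41727e+13
Lw = 10 * log10(8.41727e+13) = 139.25 dB


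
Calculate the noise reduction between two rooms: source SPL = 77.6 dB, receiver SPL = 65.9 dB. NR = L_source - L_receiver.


NR = L_source - L_receiver (difference between source and receiving room levels)
NR = 77.6 - 65.9 = 11.7 dB


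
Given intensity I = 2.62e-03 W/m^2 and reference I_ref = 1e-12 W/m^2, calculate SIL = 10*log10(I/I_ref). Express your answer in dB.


I / I_ref = 2.62e-03 / 1e-12 = 2.62e+09
SIL = 10 * log10(2.62e+09) = 94.183 dB


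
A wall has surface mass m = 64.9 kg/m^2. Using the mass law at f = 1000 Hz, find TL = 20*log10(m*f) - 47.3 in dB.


m * f = 64.9 * 1000 = 64900
20*log10(64900) = 96.2449 dB
TL = 96.2449 - 47.3 = 48.945 dB


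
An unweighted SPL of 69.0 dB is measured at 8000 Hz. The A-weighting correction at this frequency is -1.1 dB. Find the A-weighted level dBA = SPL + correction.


A-weighting table: 8000 Hz -> -1.1 dB correction
SPL_A = SPL + correction = 69.0 + (-1.1) = 67.9 dBA


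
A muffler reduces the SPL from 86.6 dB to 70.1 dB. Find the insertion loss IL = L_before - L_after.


Insertion loss = SPL without muffler - SPL with muffler
IL = 86.6 - 70.1 = 16.5 dB


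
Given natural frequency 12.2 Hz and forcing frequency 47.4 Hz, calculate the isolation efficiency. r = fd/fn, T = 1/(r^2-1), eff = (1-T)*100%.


r = 47.4 / 12.2 = 3.88525
r^2 - 1 = 3.88525^2 - 1 = 14.0952
T = 1/14.0952 = 0.0709461
Efficiency = (1 - 0.0709461)*100 = 92.905 %


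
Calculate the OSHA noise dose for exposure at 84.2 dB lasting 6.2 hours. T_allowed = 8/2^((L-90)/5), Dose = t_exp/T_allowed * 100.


T_allowed = 8 / 2^((84.2 - 90)/5) = 17.8766 hr
Dose = 6.2 / 17.8766 * 100 = 34.682 %


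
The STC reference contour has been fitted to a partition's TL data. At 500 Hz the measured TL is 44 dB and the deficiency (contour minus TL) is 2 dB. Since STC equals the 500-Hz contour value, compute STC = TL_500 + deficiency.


By ASTM E413, STC = value of the fitted reference contour at 500 Hz.
Contour value at 500 Hz = TL_500 + deficiency = 44 + 2 = 46
STC = 46


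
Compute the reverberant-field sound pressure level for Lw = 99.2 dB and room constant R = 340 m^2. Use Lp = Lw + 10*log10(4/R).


4/R = 4/340 = 0.0117647
Lp = 99.2 + 10*log10(0.0117647) = 79.906 dB


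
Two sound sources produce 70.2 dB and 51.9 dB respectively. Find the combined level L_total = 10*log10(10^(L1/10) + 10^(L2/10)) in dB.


10^(70.2/10) = 1.04713e+07
10^(51.9/10) = 154882
Sum = 1.04713e+07 + 154882 = 1.06262e+07
L_total = 10*log10(1.06262e+07) = 70.264 dB


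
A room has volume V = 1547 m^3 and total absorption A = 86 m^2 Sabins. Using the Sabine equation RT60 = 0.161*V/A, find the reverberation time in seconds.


RT60 = 0.161 * 1547 / 86 = 2.8961 s


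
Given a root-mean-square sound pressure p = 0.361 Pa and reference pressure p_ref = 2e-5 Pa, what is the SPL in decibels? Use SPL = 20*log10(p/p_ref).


p / p_ref = 0.361 / 2e-5 = 18050
SPL = 20 * log10(18050) = 85.13 dB


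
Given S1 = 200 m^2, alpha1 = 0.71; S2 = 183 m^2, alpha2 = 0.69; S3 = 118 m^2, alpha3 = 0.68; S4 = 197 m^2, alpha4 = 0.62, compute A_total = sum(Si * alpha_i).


200 * 0.71 = 142
183 * 0.69 = 126.27
118 * 0.68 = 80.24
197 * 0.62 = 122.14
A_total = 142 + 126.27 + 80.24 + 122.14 = 470.65 m^2


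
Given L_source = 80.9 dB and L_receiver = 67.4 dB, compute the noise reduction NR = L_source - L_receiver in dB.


NR = L_source - L_receiver (difference between source and receiving room levels)
NR = 80.9 - 67.4 = 13.5 dB


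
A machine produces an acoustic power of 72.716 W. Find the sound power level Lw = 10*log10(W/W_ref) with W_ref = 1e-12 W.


W / W_ref = 72.716 / 1e-12 = 7.2716e+13
Lw = 10 * log10(7.2716e+13) = 138.62 dB


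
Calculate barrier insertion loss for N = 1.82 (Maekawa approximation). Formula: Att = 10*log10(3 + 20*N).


3 + 20*N = 3 + 20*1.82 = 39.4
Att = 10*log10(39.4) = 15.955 dB


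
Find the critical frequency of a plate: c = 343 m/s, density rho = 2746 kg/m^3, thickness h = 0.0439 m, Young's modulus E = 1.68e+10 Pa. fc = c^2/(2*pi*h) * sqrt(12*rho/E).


12*rho/E = 12*2746/1.68e+10 = 1.96143e-06
sqrt(12*rho/E) = sqrt(1.96143e-06) = 0.00140051
c^2/(2*pi*h) = 343^2/(2*pi*0.0439) = 426524
fc = 426524 * 0.00140051 = 597.35 Hz


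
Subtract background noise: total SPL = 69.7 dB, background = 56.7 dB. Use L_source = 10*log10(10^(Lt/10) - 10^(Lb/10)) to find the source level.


10^(69.7/10) = 9.33254e+06
10^(56.7/10) = 467735
Difference = 9.33254e+06 - 467735 = 8.8648e+06
L_source = 10*log10(8.8648e+06) = 69.477 dB


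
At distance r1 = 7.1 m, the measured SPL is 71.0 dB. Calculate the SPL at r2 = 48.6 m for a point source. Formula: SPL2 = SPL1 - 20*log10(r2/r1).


r2/r1 = 48.6/7.1 = 6.84507
Correction = 20*log10(6.84507) = 16.7076 dB
SPL2 = 71.0 - 16.7076 = 54.292 dB


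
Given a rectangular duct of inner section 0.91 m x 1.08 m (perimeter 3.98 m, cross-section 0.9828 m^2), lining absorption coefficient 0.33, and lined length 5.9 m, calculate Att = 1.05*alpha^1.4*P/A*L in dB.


alpha^1.4 = 0.33^1.4 = 0.211797
Attenuation rate = 1.05 * alpha^1.4 * P / A
= 1.05 * 0.211797 * 3.98 / 0.9828 = 0.90059 dB/m
Total Att = 0.90059 * 5.9 = 5.3135 dB


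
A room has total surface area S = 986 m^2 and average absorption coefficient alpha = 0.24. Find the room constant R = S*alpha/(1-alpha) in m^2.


R = 986 * 0.24 / (1 - 0.24) = 311.37 m^2


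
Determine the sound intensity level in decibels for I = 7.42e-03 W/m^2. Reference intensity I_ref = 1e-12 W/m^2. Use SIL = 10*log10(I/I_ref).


I / I_ref = 7.42e-03 / 1e-12 = 7.42e+09
SIL = 10 * log10(7.42e+09) = 98.704 dB


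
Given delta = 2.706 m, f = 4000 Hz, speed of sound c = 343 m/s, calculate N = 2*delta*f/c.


N = 2*delta*f/c = 2*delta/lambda, where lambda = c/f
lambda = 343 / 4000 = 0.08575 m
N = 2 * 2.706 / 0.08575 = 63.114


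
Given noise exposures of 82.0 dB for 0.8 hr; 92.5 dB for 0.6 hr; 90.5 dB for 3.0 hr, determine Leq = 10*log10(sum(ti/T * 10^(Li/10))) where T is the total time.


T_total = 0.8 + 0.6 + 3.0 = 4.4 hr
(0.8/4.4) * 10^(82.0/10) = 2.88162e+07
(0.6/4.4) * 10^(92.5/10) = 2.42493e+08
(3.0/4.4) * 10^(90.5/10) = 7.65013e+08
Sum = 2.88162e+07 + 2.42493e+08 + 7.65013e+08 = 1.03632e+09
Leq = 10*log10(1.03632e+09) = 90.155 dB


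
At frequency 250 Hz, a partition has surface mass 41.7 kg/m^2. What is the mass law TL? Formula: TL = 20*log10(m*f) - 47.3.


m * f = 41.7 * 250 = 10425
20*log10(10425) = 80.3615 dB
TL = 80.3615 - 47.3 = 33.062 dB


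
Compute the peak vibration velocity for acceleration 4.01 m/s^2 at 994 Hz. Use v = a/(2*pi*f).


omega = 2*pi*f = 2*pi*994 = 6245.49 rad/s
v = a / omega = 4.01 / 6245.49 = 0.00064206 m/s


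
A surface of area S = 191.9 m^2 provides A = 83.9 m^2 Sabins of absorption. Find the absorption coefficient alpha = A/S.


Absorption coefficient = absorbed power / incident power
alpha = A / S = 83.9 / 191.9 = 0.43721


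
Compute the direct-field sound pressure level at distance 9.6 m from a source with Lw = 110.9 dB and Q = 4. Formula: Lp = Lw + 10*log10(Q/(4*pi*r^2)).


4*pi*r^2 = 4*pi*9.6^2 = 1158.12 m^2
Q / (4*pi*r^2) = 4 / 1158.12 = 0.00345387
Lp = 110.9 + 10*log10(0.00345387) = 86.283 dB


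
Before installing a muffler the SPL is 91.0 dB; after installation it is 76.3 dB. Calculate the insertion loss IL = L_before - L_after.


Insertion loss = SPL without muffler - SPL with muffler
IL = 91.0 - 76.3 = 14.7 dB


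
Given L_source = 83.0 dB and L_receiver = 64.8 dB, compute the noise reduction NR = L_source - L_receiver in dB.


NR = L_source - L_receiver (difference between source and receiving room levels)
NR = 83.0 - 64.8 = 18.2 dB


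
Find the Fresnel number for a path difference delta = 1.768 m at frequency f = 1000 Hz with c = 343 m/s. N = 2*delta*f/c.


N = 2*delta*f/c = 2*delta/lambda, where lambda = c/f
lambda = 343 / 1000 = 0.343 m
N = 2 * 1.768 / 0.343 = 10.309


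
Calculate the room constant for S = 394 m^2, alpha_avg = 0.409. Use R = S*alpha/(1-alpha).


R = 394 * 0.409 / (1 - 0.409) = 272.67 m^2


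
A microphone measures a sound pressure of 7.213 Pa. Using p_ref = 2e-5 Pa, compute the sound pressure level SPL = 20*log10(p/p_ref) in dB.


p / p_ref = 7.213 / 2e-5 = 360650
SPL = 20 * log10(360650) = 111.14 dB


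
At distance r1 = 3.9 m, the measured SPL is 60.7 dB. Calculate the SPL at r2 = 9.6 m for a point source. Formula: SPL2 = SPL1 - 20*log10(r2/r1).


r2/r1 = 9.6/3.9 = 2.46154
Correction = 20*log10(2.46154) = 7.82414 dB
SPL2 = 60.7 - 7.82414 = 52.876 dB


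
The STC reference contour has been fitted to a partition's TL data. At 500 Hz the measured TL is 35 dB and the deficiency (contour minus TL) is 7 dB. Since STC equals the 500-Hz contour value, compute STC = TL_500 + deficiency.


By ASTM E413, STC = value of the fitted reference contour at 500 Hz.
Contour value at 500 Hz = TL_500 + deficiency = 35 + 7 = 42
STC = 42


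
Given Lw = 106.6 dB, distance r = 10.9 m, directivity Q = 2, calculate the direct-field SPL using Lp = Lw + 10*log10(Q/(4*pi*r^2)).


4*pi*r^2 = 4*pi*10.9^2 = 1493.01 m^2
Q / (4*pi*r^2) = 2 / 1493.01 = 0.00133958
Lp = 106.6 + 10*log10(0.00133958) = 77.87 dB


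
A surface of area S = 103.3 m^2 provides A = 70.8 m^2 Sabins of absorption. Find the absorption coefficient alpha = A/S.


Absorption coefficient = absorbed power / incident power
alpha = A / S = 70.8 / 103.3 = 0.68538


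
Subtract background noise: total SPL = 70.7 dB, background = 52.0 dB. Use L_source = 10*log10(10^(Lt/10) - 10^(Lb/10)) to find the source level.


10^(70.7/10) = 1.1749e+07
10^(52.0/10) = 158489
Difference = 1.1749e+07 - 158489 = 1.15905e+07
L_source = 10*log10(1.15905e+07) = 70.641 dB


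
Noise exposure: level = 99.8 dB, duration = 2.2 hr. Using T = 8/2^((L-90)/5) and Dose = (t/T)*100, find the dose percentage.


T_allowed = 8 / 2^((99.8 - 90)/5) = 2.05623 hr
Dose = 2.2 / 2.05623 * 100 = 106.99 %


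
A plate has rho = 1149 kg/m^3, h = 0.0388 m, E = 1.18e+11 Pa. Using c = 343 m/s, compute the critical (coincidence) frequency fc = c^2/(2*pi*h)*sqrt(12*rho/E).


12*rho/E = 12*1149/1.18e+11 = 1.16847e-07
sqrt(12*rho/E) = sqrt(1.16847e-07) = 0.000341829
c^2/(2*pi*h) = 343^2/(2*pi*0.0388) = 482588
fc = 482588 * 0.000341829 = 164.96 Hz


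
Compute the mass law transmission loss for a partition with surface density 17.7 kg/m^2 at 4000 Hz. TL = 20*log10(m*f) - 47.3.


m * f = 17.7 * 4000 = 70800
20*log10(70800) = 97.0007 dB
TL = 97.0007 - 47.3 = 49.701 dB


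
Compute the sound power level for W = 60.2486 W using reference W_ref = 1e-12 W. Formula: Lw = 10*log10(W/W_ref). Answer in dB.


W / W_ref = 60.2486 / 1e-12 = 6.02486e+13
Lw = 10 * log10(6.02486e+13) = 137.8 dB


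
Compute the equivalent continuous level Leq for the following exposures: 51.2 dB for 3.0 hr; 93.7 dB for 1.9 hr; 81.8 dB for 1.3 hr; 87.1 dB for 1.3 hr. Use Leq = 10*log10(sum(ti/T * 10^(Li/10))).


T_total = 3.0 + 1.9 + 1.3 + 1.3 = 7.5 hr
(3.0/7.5) * 10^(51.2/10) = 52730.3
(1.9/7.5) * 10^(93.7/10) = 5.93871e+08
(1.3/7.5) * 10^(81.8/10) = 2.62351e+07
(1.3/7.5) * 10^(87.1/10) = 8.8896e+07
Sum = 52730.3 + 5.93871e+08 + 2.62351e+07 + 8.8896e+07 = 7.09055e+08
Leq = 10*log10(7.09055e+08) = 88.507 dB


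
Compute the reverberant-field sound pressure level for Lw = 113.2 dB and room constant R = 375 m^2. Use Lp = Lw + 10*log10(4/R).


4/R = 4/375 = 0.0106667
Lp = 113.2 + 10*log10(0.0106667) = 93.48 dB


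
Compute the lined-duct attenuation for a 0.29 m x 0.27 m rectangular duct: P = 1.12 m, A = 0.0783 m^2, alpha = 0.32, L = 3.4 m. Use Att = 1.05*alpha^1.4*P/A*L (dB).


alpha^1.4 = 0.32^1.4 = 0.202866
Attenuation rate = 1.05 * alpha^1.4 * P / A
= 1.05 * 0.202866 * 1.12 / 0.0783 = 3.04688 dB/m
Total Att = 3.04688 * 3.4 = 10.359 dB


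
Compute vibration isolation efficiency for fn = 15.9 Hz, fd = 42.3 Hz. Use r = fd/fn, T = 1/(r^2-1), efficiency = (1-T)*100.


r = 42.3 / 15.9 = 2.66038
r^2 - 1 = 2.66038^2 - 1 = 6.07762
T = 1/6.07762 = 0.164538
Efficiency = (1 - 0.164538)*100 = 83.546 %


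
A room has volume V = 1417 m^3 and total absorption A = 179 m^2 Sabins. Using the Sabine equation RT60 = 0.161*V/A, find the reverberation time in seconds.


RT60 = 0.161 * 1417 / 179 = 1.2745 s


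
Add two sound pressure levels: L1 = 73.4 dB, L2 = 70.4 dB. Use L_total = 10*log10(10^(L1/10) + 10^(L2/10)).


10^(73.4/10) = 2.18776e+07
10^(70.4/10) = 1.09648e+07
Sum = 2.18776e+07 + 1.09648e+07 = 3.28424e+07
L_total = 10*log10(3.28424e+07) = 75.164 dB


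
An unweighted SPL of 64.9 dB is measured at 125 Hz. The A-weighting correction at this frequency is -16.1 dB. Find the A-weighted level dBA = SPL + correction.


A-weighting table: 125 Hz -> -16.1 dB correction
SPL_A = SPL + correction = 64.9 + (-16.1) = 48.8 dBA


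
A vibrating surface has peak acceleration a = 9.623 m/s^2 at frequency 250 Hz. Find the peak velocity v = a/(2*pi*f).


omega = 2*pi*f = 2*pi*250 = 1570.8 rad/s
v = a / omega = 9.623 / 1570.8 = 0.0061262 m/s


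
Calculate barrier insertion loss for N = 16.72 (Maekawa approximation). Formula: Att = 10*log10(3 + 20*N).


3 + 20*N = 3 + 20*16.72 = 337.4
Att = 10*log10(337.4) = 25.281 dB


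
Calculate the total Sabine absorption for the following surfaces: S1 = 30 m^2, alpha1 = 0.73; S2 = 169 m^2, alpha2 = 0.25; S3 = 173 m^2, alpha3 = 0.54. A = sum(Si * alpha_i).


30 * 0.73 = 21.9
169 * 0.25 = 42.25
173 * 0.54 = 93.42
A_total = 21.9 + 42.25 + 93.42 = 157.57 m^2
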